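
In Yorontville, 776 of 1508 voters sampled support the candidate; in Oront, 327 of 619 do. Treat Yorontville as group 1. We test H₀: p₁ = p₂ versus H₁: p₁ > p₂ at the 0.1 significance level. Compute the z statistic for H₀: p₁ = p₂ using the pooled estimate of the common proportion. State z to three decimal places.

z = -0.574

p̂₁ = 776/1508 = 0.51459, p̂₂ = 327/619 = 0.52827.
Pooled p̂ = (776+327)/(1508+619) = 1103/2127 = 0.51857.
SE = √(p̂(1−p̂)(1/n₁+1/n₂)) = √(0.51857·0.48143·0.00227864) = √(0.000568874) = 0.02385.
z = (0.51459 − 0.52827)/0.02385 = -0.01368/0.02385 = -0.574.
p-value = P(Z > -0.574) ≈ 0.7169, so at α = 0.1 we fail to reject H₀.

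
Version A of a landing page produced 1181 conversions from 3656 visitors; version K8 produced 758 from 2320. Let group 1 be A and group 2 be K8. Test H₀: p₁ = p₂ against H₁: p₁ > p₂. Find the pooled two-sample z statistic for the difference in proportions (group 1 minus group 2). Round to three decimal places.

z = -0.297

p̂₁ = 1181/3656 = 0.32303, p̂₂ = 758/2320 = 0.32672.
Pooled p̂ = (1181+758)/(3656+2320) = 1939/5976 = 0.32446.
SE = √(p̂(1−p̂)(1/n₁+1/n₂)) = √(0.32446·0.67554·0.000704557) = √(0.00015443) = 0.01243.
z = (0.32303 − 0.32672)/0.01243 = -0.00369/0.01243 = -0.297.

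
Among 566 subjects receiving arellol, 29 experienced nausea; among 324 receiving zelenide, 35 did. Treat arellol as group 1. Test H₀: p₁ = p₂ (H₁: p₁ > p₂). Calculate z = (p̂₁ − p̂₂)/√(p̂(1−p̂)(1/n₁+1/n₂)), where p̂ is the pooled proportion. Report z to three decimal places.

z = -3.155

p̂₁ = 29/566 ≈ 0.051237, p̂₂ = 35/324 ≈ 0.108025.
Pooled p̂ = (29+35)/(566+324) = 64/890 = 0.071910.
SE = √(p̂(1−p̂)(1/n₁+1/n₂)) = √(0.071910·0.928090·0.0048532) = √(0.000323898) = 0.017997.
z = (0.051237 − 0.108025)/0.017997 = -0.056788/0.017997 = -3.155.
p-value = P(Z > -3.155) ≈ 0.9992.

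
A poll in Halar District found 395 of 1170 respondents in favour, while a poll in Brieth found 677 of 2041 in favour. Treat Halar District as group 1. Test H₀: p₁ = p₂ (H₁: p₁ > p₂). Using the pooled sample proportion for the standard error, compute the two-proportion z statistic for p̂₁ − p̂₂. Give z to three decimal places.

p̂₁ = 395/1170 = 0.33761, p̂₂ = 677/2041 = 0.33170.
Pooled p̂ = (395+677)/(1170+2041) = 1072/3211 = 0.33385.
SE = √(0.222395 × 0.00134466) = 0.01729.
z = (0.33761 − 0.33170)/0.01729 = 0.00591/0.01729 = 0.342.
p-value = P(Z > 0.342) ≈ 0.3663.

z = 0.342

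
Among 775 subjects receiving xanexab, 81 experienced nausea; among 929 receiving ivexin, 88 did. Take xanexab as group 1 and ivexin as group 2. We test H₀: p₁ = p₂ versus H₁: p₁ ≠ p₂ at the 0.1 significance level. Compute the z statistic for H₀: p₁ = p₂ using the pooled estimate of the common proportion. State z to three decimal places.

p̂₁ = 81/775 = 0.10452, p̂₂ = 88/929 = 0.09473.
Pooled p̂ = (81+88)/(775+929) = 169/1704 = 0.09918.
SE = √(0.089342 × 0.00236675) = 0.01454.
z = (0.10452 − 0.09473)/0.01454 = 0.00979/0.01454 = 0.673.
Two-sided p-value ≈ 2·Φ(−0.673) = 0.5008, so at α = 0.1 we fail to reject H₀.

z = 0.673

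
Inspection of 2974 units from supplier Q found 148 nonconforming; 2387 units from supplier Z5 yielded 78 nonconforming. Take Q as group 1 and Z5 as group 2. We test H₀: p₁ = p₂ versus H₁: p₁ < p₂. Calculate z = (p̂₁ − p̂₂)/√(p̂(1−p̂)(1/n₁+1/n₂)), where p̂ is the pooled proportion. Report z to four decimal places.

p̂₁ = 148/2974 = 0.0497646, p̂₂ = 78/2387 = 0.0326770.
Pooled p̂ = (148+78)/(2974+2387) = 226/5361 = 0.0421563.
SE = √(0.0403792 × 0.000755183) = 0.0055221.
z = (0.0497646 − 0.0326770)/0.0055221 = 0.0170876/0.0055221 = 3.0944.

z = 3.0944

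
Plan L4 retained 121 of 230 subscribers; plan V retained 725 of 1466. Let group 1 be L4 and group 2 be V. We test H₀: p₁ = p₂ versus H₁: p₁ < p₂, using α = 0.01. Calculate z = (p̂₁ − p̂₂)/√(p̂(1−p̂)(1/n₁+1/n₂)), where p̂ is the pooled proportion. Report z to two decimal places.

p̂₁ = 121/230 = 0.5261, p̂₂ = 725/1466 = 0.4945.
Pooled p̂ = (121+725)/(230+1466) = 846/1696 = 0.4988.
SE = √(0.249999 × 0.00502995) = 0.0355.
z = (0.5261 − 0.4945)/0.0355 = 0.0316/0.0355 = 0.89.
p-value = P(Z < 0.890) ≈ 0.8131, so at α = 0.01 we fail to reject H₀.

z = 0.89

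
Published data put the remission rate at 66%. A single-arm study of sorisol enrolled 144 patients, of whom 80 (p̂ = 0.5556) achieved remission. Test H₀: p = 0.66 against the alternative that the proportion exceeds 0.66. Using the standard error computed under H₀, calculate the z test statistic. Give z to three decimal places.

z = -2.646

p̂ = 80/144 ≈ 0.555556.
Under H₀, SE = √(0.66·0.34/144) = √(0.00155833) = 0.039476.
z = (0.555556 − 0.66)/0.039476 = -0.104444/0.039476 = -2.646.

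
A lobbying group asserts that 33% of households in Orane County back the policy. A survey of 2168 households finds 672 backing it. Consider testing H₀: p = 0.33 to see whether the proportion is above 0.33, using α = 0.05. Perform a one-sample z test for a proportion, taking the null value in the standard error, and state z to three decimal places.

p̂ = 672/2168 = 0.30996.
Under H₀, SE = √(0.33·0.67/2168) = √(0.000101983) = 0.01010.
z = (0.30996 − 0.33)/0.01010 = -0.02004/0.01010 = -1.984.
p-value = P(Z > -1.984) ≈ 0.9764, so at α = 0.05 we fail to reject H₀.

z = -1.984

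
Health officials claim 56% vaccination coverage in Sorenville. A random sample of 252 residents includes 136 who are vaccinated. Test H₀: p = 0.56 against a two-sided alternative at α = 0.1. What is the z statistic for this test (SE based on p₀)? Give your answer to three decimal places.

z = -0.650

p̂ = 136/252 ≈ 0.53968.
Standard error under H₀: √(0.56×0.44/252) = 0.03127.
z = (0.53968 − 0.56)/0.03127 = -0.02032/0.03127 = -0.650.
p-value = 2·P(Z > 0.650) ≈ 0.5159. With α = 0.1, fail to reject H₀.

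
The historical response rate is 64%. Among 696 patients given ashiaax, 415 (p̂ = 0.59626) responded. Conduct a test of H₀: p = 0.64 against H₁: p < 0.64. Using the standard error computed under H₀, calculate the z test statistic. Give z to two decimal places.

z = -2.40

p̂ = 415/696 = 0.5963.
Standard error under H₀: √(0.64×0.36/696) = 0.0182.
z = (0.5963 − 0.64)/0.0182 = -0.0437/0.0182 = -2.40.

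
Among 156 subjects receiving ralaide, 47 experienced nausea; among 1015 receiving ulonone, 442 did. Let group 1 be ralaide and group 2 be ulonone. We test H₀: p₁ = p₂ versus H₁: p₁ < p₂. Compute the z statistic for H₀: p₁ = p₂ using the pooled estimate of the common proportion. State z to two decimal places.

z = -3.16

p̂₁ = 47/156 = 0.30128, p̂₂ = 442/1015 = 0.43547.
Pooled p̂ = (47+442)/(156+1015) = 489/1171 = 0.41759.
SE = √(p̂(1−p̂)(1/n₁+1/n₂)) = √(0.41759·0.58241·0.00739548) = √(0.00179865) = 0.04241.
z = (0.30128 − 0.43547)/0.04241 = -0.13419/0.04241 = -3.16.
p-value = P(Z < -3.164) ≈ 0.0008.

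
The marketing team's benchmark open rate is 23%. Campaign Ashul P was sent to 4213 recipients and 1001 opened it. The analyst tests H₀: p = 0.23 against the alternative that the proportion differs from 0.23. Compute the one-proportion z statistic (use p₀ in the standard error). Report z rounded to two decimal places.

z = 1.17

p̂ = 1001/4213 ≈ 0.2376.
Standard error under H₀: √(0.23×0.77/4213) = 0.0065.
z = (0.2376 − 0.23)/0.0065 = 0.0076/0.0065 = 1.17.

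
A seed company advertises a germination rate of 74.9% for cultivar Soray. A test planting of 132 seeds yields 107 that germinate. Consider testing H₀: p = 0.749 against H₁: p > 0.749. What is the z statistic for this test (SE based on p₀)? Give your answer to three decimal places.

z = 1.632

p̂ = 107/132 ≈ 0.81061.
Standard error under H₀: √(0.749×0.251/132) = 0.03774.
z = (0.81061 − 0.749)/0.03774 = 0.06161/0.03774 = 1.632.
p-value = P(Z > 1.632) ≈ 0.0513.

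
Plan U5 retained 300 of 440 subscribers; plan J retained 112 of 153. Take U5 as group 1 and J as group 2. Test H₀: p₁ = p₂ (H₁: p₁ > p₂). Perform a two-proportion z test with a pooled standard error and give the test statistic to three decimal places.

p̂₁ = 300/440 = 0.68182, p̂₂ = 112/153 = 0.73203.
Pooled p̂ = (300+112)/(440+153) = 412/593 = 0.69477.
SE = √(0.212064 × 0.00880867) = 0.04322.
z = (0.68182 − 0.73203)/0.04322 = -0.05021/0.04322 = -1.162.
p-value = P(Z > -1.162) ≈ 0.8773.

z = -1.162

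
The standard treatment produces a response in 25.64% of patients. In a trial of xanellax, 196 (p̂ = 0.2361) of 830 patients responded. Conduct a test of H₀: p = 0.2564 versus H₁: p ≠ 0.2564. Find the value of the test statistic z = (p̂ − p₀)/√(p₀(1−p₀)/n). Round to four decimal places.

z = -1.3364

p̂ = 196/830 ≈ 0.236145.
SE = √(p₀(1−p₀)/n) = √(0.19066/830) = 0.015156.
z = (0.236145 − 0.2564)/0.015156 = -0.020255/0.015156 = -1.3364.
p-value = 2·P(Z > 1.336) ≈ 0.1814.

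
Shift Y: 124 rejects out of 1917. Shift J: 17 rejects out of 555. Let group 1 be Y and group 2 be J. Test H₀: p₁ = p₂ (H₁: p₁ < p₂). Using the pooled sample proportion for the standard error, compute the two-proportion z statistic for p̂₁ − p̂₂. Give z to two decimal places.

p̂₁ = 124/1917 ≈ 0.06468, p̂₂ = 17/555 ≈ 0.03063.
Pooled p̂ = (124+17)/(1917+555) = 141/2472 = 0.05704.
SE = √(p̂(1−p̂)(1/n₁+1/n₂)) = √(0.05704·0.94296·0.00232345) = √(0.000124968) = 0.01118.
z = (0.06468 − 0.03063)/0.01118 = 0.03405/0.01118 = 3.05.

z = 3.05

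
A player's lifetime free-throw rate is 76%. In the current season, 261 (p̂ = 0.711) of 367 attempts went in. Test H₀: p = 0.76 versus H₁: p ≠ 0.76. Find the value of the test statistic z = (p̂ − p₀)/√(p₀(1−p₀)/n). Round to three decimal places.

z = -2.190

p̂ = 261/367 ≈ 0.711172.
Standard error under H₀: √(0.76×0.24/367) = 0.022294.
z = (0.711172 − 0.76)/0.022294 = -0.048828/0.022294 = -2.190.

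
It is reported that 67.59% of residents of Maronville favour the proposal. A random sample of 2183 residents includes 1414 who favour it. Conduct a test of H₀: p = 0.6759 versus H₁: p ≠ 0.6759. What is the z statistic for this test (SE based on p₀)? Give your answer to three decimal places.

z = -2.812

p̂ = 1414/2183 = 0.647732.
SE = √(p₀(1−p₀)/n) = √(0.21906/2183) = 0.010017.
z = (0.647732 − 0.6759)/0.010017 = -0.028168/0.010017 = -2.812.
Two-sided p-value ≈ 2·Φ(−2.812) = 0.0049.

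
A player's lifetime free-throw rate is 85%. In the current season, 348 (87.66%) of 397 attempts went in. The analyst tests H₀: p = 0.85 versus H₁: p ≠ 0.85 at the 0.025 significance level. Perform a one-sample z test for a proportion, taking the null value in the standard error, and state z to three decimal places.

p̂ = 348/397 ≈ 0.87657.
SE = √(p₀(1−p₀)/n) = √(0.1275/397) = 0.01792.
z = (0.87657 − 0.85)/0.01792 = 0.02657/0.01792 = 1.483.
p-value = 2·P(Z > 1.483) ≈ 0.1381, so at α = 0.025 we fail to reject H₀.

z = 1.483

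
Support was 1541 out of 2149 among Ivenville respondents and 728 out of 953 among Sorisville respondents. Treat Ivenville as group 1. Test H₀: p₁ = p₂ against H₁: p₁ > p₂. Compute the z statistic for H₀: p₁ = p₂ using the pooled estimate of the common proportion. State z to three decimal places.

p̂₁ = 1541/2149 ≈ 0.717078, p̂₂ = 728/953 ≈ 0.763903.
Pooled p̂ = (1541+728)/(2149+953) = 2269/3102 = 0.731464.
SE = √(p̂(1−p̂)(1/n₁+1/n₂)) = √(0.731464·0.268536·0.00151465) = √(0.000297515) = 0.017249.
z = (0.717078 − 0.763903)/0.017249 = -0.046825/0.017249 = -2.715.

z = -2.715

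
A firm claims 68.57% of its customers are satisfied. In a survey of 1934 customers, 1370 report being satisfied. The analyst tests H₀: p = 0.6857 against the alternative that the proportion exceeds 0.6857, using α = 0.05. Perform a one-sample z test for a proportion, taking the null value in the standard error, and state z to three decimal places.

z = 2.148

p̂ = 1370/1934 ≈ 0.70838.
Standard error under H₀: √(0.6857×0.3143/1934) = 0.01056.
z = (0.70838 − 0.6857)/0.01056 = 0.02268/0.01056 = 2.148.
p-value = P(Z > 2.148) ≈ 0.0159; since p < α = 0.05, reject H₀.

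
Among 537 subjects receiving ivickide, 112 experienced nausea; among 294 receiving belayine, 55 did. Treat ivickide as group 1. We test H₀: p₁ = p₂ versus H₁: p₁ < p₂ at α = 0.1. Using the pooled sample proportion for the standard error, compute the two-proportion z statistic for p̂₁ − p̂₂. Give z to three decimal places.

z = 0.739

p̂₁ = 112/537 = 0.208566, p̂₂ = 55/294 = 0.187075.
Pooled p̂ = (112+55)/(537+294) = 167/831 = 0.200963.
SE = √(0.160577 × 0.00526356) = 0.029072.
z = (0.208566 − 0.187075)/0.029072 = 0.021491/0.029072 = 0.739.
p-value = P(Z < 0.739) ≈ 0.7701; since p > α = 0.1, fail to reject H₀.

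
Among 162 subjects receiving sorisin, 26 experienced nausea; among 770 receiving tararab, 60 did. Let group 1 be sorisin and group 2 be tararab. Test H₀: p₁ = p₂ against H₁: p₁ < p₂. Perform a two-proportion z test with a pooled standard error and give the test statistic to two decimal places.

p̂₁ = 26/162 ≈ 0.1605, p̂₂ = 60/770 ≈ 0.0779.
Pooled p̂ = (26+60)/(162+770) = 86/932 = 0.0923.
SE = √(0.0837601 × 0.00747154) = 0.0250.
z = (0.1605 − 0.0779)/0.0250 = 0.0826/0.0250 = 3.30.
p-value = P(Z < 3.301) ≈ 0.9995.

z = 3.30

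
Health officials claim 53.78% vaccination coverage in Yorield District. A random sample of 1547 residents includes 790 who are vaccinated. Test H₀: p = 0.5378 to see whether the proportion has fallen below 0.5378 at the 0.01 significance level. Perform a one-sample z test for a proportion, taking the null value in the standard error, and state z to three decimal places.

p̂ = 790/1547 = 0.510666.
Standard error under H₀: √(0.5378×0.4622/1547) = 0.012676.
z = (0.510666 − 0.5378)/0.012676 = -0.027134/0.012676 = -2.141.
p-value = P(Z < -2.141) ≈ 0.0162. With α = 0.01, fail to reject H₀.

z = -2.141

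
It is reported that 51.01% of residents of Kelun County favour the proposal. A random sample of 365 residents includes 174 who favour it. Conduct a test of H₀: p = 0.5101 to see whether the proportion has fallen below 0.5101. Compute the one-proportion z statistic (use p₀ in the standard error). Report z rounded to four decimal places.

p̂ = 174/365 = 0.476712.
Under H₀, SE = √(0.5101·0.4899/365) = √(0.000684652) = 0.026166.
z = (0.476712 − 0.5101)/0.026166 = -0.033388/0.026166 = -1.2760.

z = -1.2760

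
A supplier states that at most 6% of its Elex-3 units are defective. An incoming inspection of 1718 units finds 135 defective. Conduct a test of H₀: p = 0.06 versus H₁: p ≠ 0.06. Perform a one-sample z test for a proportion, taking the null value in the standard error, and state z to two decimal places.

p̂ = 135/1718 ≈ 0.07858.
SE = √(p₀(1−p₀)/n) = √(0.0564/1718) = 0.00573.
z = (0.07858 − 0.06)/0.00573 = 0.01858/0.00573 = 3.24.
p-value = 2·P(Z > 3.243) ≈ 0.0012.

z = 3.24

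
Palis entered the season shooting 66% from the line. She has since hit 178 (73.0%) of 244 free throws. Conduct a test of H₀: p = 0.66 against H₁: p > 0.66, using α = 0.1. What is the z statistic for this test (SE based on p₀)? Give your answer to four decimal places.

z = 2.2920

p̂ = 178/244 = 0.729508.
SE = √(p₀(1−p₀)/n) = √(0.2244/244) = 0.030326.
z = (0.729508 − 0.66)/0.030326 = 0.069508/0.030326 = 2.2920.
p-value = P(Z > 2.292) ≈ 0.0110. With α = 0.1, reject H₀.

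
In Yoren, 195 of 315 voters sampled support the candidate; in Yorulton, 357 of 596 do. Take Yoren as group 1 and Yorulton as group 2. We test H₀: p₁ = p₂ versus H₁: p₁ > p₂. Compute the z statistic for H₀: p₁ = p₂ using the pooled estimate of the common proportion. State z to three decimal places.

z = 0.589

p̂₁ = 195/315 ≈ 0.61905, p̂₂ = 357/596 ≈ 0.59899.
Pooled p̂ = (195+357)/(315+596) = 552/911 = 0.60593.
SE = √(p̂(1−p̂)(1/n₁+1/n₂)) = √(0.60593·0.39407·0.00485246) = √(0.00115867) = 0.03404.
z = (0.61905 − 0.59899)/0.03404 = 0.02006/0.03404 = 0.589.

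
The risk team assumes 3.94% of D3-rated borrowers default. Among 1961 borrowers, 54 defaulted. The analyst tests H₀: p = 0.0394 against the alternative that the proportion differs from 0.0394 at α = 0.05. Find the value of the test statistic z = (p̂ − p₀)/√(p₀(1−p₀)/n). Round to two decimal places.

p̂ = 54/1961 ≈ 0.0275.
Under H₀, SE = √(0.0394·0.9606/1961) = √(1.93002e-05) = 0.0044.
z = (0.0275 − 0.0394)/0.0044 = -0.0119/0.0044 = -2.70.
Two-sided p-value ≈ 2·Φ(−2.700) = 0.0069, so at α = 0.05 we reject H₀.

z = -2.70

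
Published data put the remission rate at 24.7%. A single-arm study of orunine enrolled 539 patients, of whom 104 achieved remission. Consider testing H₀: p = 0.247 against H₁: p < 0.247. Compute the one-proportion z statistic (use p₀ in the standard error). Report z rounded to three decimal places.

p̂ = 104/539 ≈ 0.192950.
Standard error under H₀: √(0.247×0.753/539) = 0.018576.
z = (0.192950 − 0.247)/0.018576 = -0.054050/0.018576 = -2.910.
p-value = P(Z < -2.910) ≈ 0.0018.

z = -2.910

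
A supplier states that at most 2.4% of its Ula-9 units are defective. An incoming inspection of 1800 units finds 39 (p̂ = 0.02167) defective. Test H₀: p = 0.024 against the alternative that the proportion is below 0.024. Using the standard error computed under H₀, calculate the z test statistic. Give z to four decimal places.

z = -0.6468

p̂ = 39/1800 ≈ 0.021667.
Under H₀, SE = √(0.024·0.976/1800) = √(1.30133e-05) = 0.003607.
z = (0.021667 − 0.024)/0.003607 = -0.002333/0.003607 = -0.6468.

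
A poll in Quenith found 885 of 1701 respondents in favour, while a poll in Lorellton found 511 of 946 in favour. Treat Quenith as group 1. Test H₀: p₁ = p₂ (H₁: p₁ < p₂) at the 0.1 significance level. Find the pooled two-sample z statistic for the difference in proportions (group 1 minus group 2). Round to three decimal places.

z = -0.982

p̂₁ = 885/1701 = 0.52028, p̂₂ = 511/946 = 0.54017.
Pooled p̂ = (885+511)/(1701+946) = 1396/2647 = 0.52739.
SE = √(0.24925 × 0.00164497) = 0.02025.
z = (0.52028 − 0.54017)/0.02025 = -0.01989/0.02025 = -0.982.
p-value = P(Z < -0.982) ≈ 0.1630, so at α = 0.1 we fail to reject H₀.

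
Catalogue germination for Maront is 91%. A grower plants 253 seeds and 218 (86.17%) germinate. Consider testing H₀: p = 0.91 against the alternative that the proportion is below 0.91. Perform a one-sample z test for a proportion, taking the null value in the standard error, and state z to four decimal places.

p̂ = 218/253 = 0.861660.
Standard error under H₀: √(0.91×0.09/253) = 0.017992.
z = (0.861660 − 0.91)/0.017992 = -0.048340/0.017992 = -2.6867.
p-value = P(Z < -2.687) ≈ 0.0036.

z = -2.6867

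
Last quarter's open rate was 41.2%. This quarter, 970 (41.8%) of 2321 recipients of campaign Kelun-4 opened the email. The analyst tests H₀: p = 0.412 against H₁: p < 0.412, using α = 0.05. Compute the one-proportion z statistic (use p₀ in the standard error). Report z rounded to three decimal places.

p̂ = 970/2321 ≈ 0.417923.
SE = √(p₀(1−p₀)/n) = √(0.24226/2321) = 0.010216.
z = (0.417923 − 0.412)/0.010216 = 0.005923/0.010216 = 0.580.
p-value = P(Z < 0.580) ≈ 0.7190, so at α = 0.05 we fail to reject H₀.

z = 0.580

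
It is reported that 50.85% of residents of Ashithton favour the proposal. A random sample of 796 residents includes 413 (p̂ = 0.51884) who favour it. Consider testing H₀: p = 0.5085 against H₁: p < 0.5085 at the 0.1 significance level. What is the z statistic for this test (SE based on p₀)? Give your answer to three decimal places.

p̂ = 413/796 = 0.51884.
SE = √(p₀(1−p₀)/n) = √(0.24993/796) = 0.01772.
z = (0.51884 − 0.5085)/0.01772 = 0.01034/0.01772 = 0.584.
p-value = P(Z < 0.584) ≈ 0.7203. With α = 0.1, fail to reject H₀.

z = 0.584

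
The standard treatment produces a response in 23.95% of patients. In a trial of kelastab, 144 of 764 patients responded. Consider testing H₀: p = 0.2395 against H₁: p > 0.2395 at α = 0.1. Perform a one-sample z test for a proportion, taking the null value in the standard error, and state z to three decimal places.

z = -3.304

p̂ = 144/764 = 0.18848.
Standard error under H₀: √(0.2395×0.7605/764) = 0.01544.
z = (0.18848 − 0.2395)/0.01544 = -0.05102/0.01544 = -3.304.
p-value = P(Z > -3.304) ≈ 0.9995, so at α = 0.1 we fail to reject H₀.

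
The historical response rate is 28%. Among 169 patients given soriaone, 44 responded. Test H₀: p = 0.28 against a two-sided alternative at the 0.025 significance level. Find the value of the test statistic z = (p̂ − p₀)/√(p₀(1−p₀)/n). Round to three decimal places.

z = -0.569

p̂ = 44/169 = 0.26036.
Standard error under H₀: √(0.28×0.72/169) = 0.03454.
z = (0.26036 − 0.28)/0.03454 = -0.01964/0.03454 = -0.569.
Two-sided p-value ≈ 2·Φ(−0.569) = 0.5695. With α = 0.025, fail to reject H₀.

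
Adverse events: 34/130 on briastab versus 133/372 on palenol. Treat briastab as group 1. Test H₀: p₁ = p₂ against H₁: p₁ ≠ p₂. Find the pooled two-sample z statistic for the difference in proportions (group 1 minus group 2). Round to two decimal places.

p̂₁ = 34/130 = 0.2615, p̂₂ = 133/372 = 0.3575.
Pooled p̂ = (34+133)/(130+372) = 167/502 = 0.3327.
SE = √(0.222 × 0.0103805) = 0.0480.
z = (0.2615 − 0.3575)/0.0480 = -0.0960/0.0480 = -2.00.

z = -2.00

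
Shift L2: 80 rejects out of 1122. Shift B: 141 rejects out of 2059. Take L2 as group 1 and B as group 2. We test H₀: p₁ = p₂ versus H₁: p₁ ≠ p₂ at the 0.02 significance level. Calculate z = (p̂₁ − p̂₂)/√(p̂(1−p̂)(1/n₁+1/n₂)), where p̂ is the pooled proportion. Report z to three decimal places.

p̂₁ = 80/1122 = 0.07130, p̂₂ = 141/2059 = 0.06848.
Pooled p̂ = (80+141)/(1122+2059) = 221/3181 = 0.06948.
SE = √(p̂(1−p̂)(1/n₁+1/n₂)) = √(0.06948·0.93052·0.00137694) = √(8.90166e-05) = 0.00943.
z = (0.07130 − 0.06848)/0.00943 = 0.00282/0.00943 = 0.299.
Two-sided p-value ≈ 2·Φ(−0.299) = 0.7649. With α = 0.02, fail to reject H₀.

z = 0.299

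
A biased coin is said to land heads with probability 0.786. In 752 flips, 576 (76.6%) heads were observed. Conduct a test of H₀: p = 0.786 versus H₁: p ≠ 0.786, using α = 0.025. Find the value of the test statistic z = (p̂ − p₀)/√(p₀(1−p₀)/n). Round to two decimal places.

z = -1.34

p̂ = 576/752 = 0.76596.
Standard error under H₀: √(0.786×0.214/752) = 0.01496.
z = (0.76596 − 0.786)/0.01496 = -0.02004/0.01496 = -1.34.
Two-sided p-value ≈ 2·Φ(−1.340) = 0.1802; since p > α = 0.025, fail to reject H₀.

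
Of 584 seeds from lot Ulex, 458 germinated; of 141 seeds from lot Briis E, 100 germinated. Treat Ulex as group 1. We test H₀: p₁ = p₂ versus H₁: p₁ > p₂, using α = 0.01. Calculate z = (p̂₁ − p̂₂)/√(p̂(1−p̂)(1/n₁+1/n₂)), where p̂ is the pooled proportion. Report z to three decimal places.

z = 1.899

p̂₁ = 458/584 ≈ 0.78425, p̂₂ = 100/141 ≈ 0.70922.
Pooled p̂ = (458+100)/(584+141) = 558/725 = 0.76966.
SE = √(0.177286 × 0.00880453) = 0.03951.
z = (0.78425 − 0.70922)/0.03951 = 0.07503/0.03951 = 1.899.
p-value = P(Z > 1.899) ≈ 0.0288. With α = 0.01, fail to reject H₀.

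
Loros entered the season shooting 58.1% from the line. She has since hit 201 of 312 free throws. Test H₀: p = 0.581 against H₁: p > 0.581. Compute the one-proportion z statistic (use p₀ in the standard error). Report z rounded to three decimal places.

p̂ = 201/312 ≈ 0.64423.
Under H₀, SE = √(0.581·0.419/312) = √(0.000780253) = 0.02793.
z = (0.64423 − 0.581)/0.02793 = 0.06323/0.02793 = 2.264.

z = 2.264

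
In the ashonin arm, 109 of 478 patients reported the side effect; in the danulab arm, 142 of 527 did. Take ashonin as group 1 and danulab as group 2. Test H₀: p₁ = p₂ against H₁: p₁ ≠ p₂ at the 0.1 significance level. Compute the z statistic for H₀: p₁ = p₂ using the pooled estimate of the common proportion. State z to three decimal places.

z = -1.515

p̂₁ = 109/478 ≈ 0.22803, p̂₂ = 142/527 ≈ 0.26945.
Pooled p̂ = (109+142)/(478+527) = 251/1005 = 0.24975.
SE = √(p̂(1−p̂)(1/n₁+1/n₂)) = √(0.24975·0.75025·0.00398958) = √(0.00074755) = 0.02734.
z = (0.22803 − 0.26945)/0.02734 = -0.04142/0.02734 = -1.515.
p-value = 2·P(Z > 1.515) ≈ 0.1298; since p > α = 0.1, fail to reject H₀.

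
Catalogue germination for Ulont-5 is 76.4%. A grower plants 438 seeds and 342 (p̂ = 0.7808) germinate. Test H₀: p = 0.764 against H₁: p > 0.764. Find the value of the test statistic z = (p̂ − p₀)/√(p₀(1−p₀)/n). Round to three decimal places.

z = 0.829

p̂ = 342/438 ≈ 0.78082.
Standard error under H₀: √(0.764×0.236/438) = 0.02029.
z = (0.78082 − 0.764)/0.02029 = 0.01682/0.02029 = 0.829.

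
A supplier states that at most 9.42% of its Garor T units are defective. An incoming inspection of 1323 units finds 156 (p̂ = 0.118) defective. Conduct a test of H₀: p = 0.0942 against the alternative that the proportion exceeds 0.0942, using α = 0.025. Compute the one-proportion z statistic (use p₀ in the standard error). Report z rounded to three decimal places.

z = 2.953

p̂ = 156/1323 = 0.11791.
Under H₀, SE = √(0.0942·0.9058/1323) = √(6.44946e-05) = 0.00803.
z = (0.11791 − 0.0942)/0.00803 = 0.02371/0.00803 = 2.953.
p-value = P(Z > 2.953) ≈ 0.0016; since p < α = 0.025, reject H₀.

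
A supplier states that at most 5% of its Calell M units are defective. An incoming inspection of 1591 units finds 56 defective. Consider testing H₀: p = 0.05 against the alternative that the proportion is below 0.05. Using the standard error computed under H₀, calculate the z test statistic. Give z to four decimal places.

p̂ = 56/1591 = 0.035198.
Under H₀, SE = √(0.05·0.95/1591) = √(2.98554e-05) = 0.005464.
z = (0.035198 − 0.05)/0.005464 = -0.014802/0.005464 = -2.7090.

z = -2.7090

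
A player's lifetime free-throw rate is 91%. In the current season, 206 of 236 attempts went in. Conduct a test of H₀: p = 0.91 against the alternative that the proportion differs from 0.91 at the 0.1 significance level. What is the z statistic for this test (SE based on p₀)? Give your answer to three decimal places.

z = -1.993

p̂ = 206/236 ≈ 0.872881.
SE = √(p₀(1−p₀)/n) = √(0.0819/236) = 0.018629.
z = (0.872881 − 0.91)/0.018629 = -0.037119/0.018629 = -1.993.
Two-sided p-value ≈ 2·Φ(−1.993) = 0.0463; since p < α = 0.1, reject H₀.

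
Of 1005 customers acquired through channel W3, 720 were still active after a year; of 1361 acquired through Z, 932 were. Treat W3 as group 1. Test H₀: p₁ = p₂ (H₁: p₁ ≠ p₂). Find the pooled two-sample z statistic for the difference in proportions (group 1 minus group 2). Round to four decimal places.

z = 1.6566

p̂₁ = 720/1005 ≈ 0.716418, p̂₂ = 932/1361 ≈ 0.684791.
Pooled p̂ = (720+932)/(1005+1361) = 1652/2366 = 0.698225.
SE = √(0.210707 × 0.00172978) = 0.019091.
z = (0.716418 − 0.684791)/0.019091 = 0.031627/0.019091 = 1.6566.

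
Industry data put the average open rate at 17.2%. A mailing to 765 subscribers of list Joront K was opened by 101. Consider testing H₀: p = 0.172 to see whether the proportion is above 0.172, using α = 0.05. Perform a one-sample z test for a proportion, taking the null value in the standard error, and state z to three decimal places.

z = -2.930

p̂ = 101/765 ≈ 0.13203.
Standard error under H₀: √(0.172×0.828/765) = 0.01364.
z = (0.13203 − 0.172)/0.01364 = -0.03997/0.01364 = -2.930.
p-value = P(Z > -2.930) ≈ 0.9983, so at α = 0.05 we fail to reject H₀.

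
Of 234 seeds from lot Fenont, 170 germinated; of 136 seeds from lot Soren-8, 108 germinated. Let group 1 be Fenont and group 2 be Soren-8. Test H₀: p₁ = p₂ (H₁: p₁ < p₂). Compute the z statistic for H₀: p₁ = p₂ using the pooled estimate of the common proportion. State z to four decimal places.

z = -1.4509

p̂₁ = 170/234 ≈ 0.726496, p̂₂ = 108/136 ≈ 0.794118.
Pooled p̂ = (170+108)/(234+136) = 278/370 = 0.751351.
SE = √(p̂(1−p̂)(1/n₁+1/n₂)) = √(0.751351·0.248649·0.0116264) = √(0.00217208) = 0.046606.
z = (0.726496 − 0.794118)/0.046606 = -0.067622/0.046606 = -1.4509.
p-value = P(Z < -1.451) ≈ 0.0734.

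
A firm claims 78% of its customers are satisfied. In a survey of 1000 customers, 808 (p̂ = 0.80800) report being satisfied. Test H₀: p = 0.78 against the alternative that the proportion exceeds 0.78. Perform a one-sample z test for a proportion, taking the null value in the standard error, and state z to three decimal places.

z = 2.137

p̂ = 808/1000 ≈ 0.80800.
SE = √(p₀(1−p₀)/n) = √(0.1716/1000) = 0.01310.
z = (0.80800 − 0.78)/0.01310 = 0.02800/0.01310 = 2.137.
p-value = P(Z > 2.137) ≈ 0.0163.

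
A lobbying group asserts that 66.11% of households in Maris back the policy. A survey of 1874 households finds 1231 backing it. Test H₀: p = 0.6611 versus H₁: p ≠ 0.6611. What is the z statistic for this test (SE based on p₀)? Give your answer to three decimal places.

p̂ = 1231/1874 = 0.65688.
SE = √(p₀(1−p₀)/n) = √(0.22405/1874) = 0.01093.
z = (0.65688 − 0.6611)/0.01093 = -0.00422/0.01093 = -0.386.

z = -0.386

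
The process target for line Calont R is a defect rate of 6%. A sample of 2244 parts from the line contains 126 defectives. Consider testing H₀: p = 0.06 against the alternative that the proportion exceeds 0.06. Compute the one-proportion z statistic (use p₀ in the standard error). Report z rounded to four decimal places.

z = -0.7680

p̂ = 126/2244 = 0.056150.
Under H₀, SE = √(0.06·0.94/2244) = √(2.51337e-05) = 0.005013.
z = (0.056150 − 0.06)/0.005013 = -0.003850/0.005013 = -0.7680.
p-value = P(Z > -0.768) ≈ 0.7788.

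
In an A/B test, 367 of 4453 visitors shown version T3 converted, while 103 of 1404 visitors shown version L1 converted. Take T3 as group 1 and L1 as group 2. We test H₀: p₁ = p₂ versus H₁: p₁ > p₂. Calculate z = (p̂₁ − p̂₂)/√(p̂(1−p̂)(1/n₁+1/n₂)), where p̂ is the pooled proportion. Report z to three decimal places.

p̂₁ = 367/4453 = 0.08242, p̂₂ = 103/1404 = 0.07336.
Pooled p̂ = (367+103)/(4453+1404) = 470/5857 = 0.08025.
SE = √(p̂(1−p̂)(1/n₁+1/n₂)) = √(0.08025·0.91975·0.000936818) = √(6.91433e-05) = 0.00832.
z = (0.08242 − 0.07336)/0.00832 = 0.00906/0.00832 = 1.089.
p-value = P(Z > 1.089) ≈ 0.1381.

z = 1.089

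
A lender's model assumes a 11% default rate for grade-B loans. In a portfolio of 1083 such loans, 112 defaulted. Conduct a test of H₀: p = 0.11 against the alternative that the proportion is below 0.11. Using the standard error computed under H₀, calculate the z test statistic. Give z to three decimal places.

z = -0.692

p̂ = 112/1083 = 0.10342.
Standard error under H₀: √(0.11×0.89/1083) = 0.00951.
z = (0.10342 − 0.11)/0.00951 = -0.00658/0.00951 = -0.692.
p-value = P(Z < -0.692) ≈ 0.2443.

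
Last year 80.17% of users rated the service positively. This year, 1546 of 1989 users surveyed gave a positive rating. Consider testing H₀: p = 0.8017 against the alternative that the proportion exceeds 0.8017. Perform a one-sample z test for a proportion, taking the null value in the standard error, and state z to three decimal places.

z = -2.732

p̂ = 1546/1989 ≈ 0.77728.
SE = √(p₀(1−p₀)/n) = √(0.15898/1989) = 0.00894.
z = (0.77728 − 0.8017)/0.00894 = -0.02442/0.00894 = -2.732.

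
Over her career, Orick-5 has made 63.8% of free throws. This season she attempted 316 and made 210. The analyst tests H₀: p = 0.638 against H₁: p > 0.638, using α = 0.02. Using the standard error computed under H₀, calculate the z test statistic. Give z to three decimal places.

p̂ = 210/316 = 0.664557.
Under H₀, SE = √(0.638·0.362/316) = √(0.000730873) = 0.027035.
z = (0.664557 − 0.638)/0.027035 = 0.026557/0.027035 = 0.982.
p-value = P(Z > 0.982) ≈ 0.1630; since p > α = 0.02, fail to reject H₀.

z = 0.982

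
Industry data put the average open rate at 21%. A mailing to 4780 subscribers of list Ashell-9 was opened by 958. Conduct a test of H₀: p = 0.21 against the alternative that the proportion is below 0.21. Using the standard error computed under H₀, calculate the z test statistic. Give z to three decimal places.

p̂ = 958/4780 ≈ 0.20042.
SE = √(p₀(1−p₀)/n) = √(0.1659/4780) = 0.00589.
z = (0.20042 − 0.21)/0.00589 = -0.00958/0.00589 = -1.626.
p-value = P(Z < -1.626) ≈ 0.0519.

z = -1.626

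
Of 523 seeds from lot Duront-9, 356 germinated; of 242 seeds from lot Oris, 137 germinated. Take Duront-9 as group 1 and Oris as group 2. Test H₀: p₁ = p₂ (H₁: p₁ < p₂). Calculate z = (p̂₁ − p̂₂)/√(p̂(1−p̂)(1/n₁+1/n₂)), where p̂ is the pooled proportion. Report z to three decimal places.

p̂₁ = 356/523 ≈ 0.680688, p̂₂ = 137/242 ≈ 0.566116.
Pooled p̂ = (356+137)/(523+242) = 493/765 = 0.644444.
SE = √(0.229136 × 0.00604428) = 0.037215.
z = (0.680688 − 0.566116)/0.037215 = 0.114572/0.037215 = 3.079.

z = 3.079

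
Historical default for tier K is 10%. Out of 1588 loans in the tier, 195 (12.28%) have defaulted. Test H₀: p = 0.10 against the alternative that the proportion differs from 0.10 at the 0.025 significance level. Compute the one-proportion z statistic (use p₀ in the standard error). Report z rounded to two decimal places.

p̂ = 195/1588 = 0.12280.
SE = √(p₀(1−p₀)/n) = √(0.09/1588) = 0.00753.
z = (0.12280 − 0.1)/0.00753 = 0.02280/0.00753 = 3.03.
Two-sided p-value ≈ 2·Φ(−3.028) = 0.0025; since p < α = 0.025, reject H₀.

z = 3.03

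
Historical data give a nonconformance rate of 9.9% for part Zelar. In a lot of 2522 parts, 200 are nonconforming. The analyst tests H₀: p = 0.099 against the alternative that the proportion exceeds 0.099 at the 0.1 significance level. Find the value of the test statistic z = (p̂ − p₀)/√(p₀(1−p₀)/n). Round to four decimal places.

p̂ = 200/2522 ≈ 0.0793021.
Under H₀, SE = √(0.099·0.901/2522) = √(3.53684e-05) = 0.0059471.
z = (0.0793021 − 0.099)/0.0059471 = -0.0196979/0.0059471 = -3.3122.
p-value = P(Z > -3.312) ≈ 0.9995, so at α = 0.1 we fail to reject H₀.

z = -3.3122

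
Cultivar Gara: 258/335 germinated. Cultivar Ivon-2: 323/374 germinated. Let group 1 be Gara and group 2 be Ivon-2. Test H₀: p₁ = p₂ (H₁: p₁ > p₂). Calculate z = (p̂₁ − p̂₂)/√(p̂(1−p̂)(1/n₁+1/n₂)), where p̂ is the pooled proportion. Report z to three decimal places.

p̂₁ = 258/335 ≈ 0.770149, p̂₂ = 323/374 ≈ 0.863636.
Pooled p̂ = (258+323)/(335+374) = 581/709 = 0.819464.
SE = √(p̂(1−p̂)(1/n₁+1/n₂)) = √(0.819464·0.180536·0.00565887) = √(0.000837189) = 0.028934.
z = (0.770149 − 0.863636)/0.028934 = -0.093487/0.028934 = -3.231.

z = -3.231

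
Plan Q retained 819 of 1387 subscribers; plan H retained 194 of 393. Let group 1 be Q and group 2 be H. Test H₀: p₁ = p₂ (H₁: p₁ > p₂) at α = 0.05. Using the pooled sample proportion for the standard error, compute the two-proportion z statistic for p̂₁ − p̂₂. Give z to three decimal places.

p̂₁ = 819/1387 ≈ 0.59048, p̂₂ = 194/393 ≈ 0.49364.
Pooled p̂ = (819+194)/(1387+393) = 1013/1780 = 0.56910.
SE = √(0.245225 × 0.00326551) = 0.02830.
z = (0.59048 − 0.49364)/0.02830 = 0.09684/0.02830 = 3.422.
p-value = P(Z > 3.422) ≈ 0.0003, so at α = 0.05 we reject H₀.

z = 3.422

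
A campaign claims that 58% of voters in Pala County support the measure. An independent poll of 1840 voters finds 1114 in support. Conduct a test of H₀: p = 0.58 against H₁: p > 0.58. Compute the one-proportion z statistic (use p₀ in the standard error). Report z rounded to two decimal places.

z = 2.21

p̂ = 1114/1840 ≈ 0.6054.
SE = √(p₀(1−p₀)/n) = √(0.2436/1840) = 0.0115.
z = (0.6054 − 0.58)/0.0115 = 0.0254/0.0115 = 2.21.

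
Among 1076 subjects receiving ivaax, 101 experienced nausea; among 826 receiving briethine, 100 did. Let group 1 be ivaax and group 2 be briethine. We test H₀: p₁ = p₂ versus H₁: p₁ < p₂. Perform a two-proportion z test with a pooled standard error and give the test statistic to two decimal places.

p̂₁ = 101/1076 = 0.09387, p̂₂ = 100/826 = 0.12107.
Pooled p̂ = (101+100)/(1076+826) = 201/1902 = 0.10568.
SE = √(0.0945103 × 0.00214002) = 0.01422.
z = (0.09387 − 0.12107)/0.01422 = -0.02720/0.01422 = -1.91.
p-value = P(Z < -1.913) ≈ 0.0279.

z = -1.91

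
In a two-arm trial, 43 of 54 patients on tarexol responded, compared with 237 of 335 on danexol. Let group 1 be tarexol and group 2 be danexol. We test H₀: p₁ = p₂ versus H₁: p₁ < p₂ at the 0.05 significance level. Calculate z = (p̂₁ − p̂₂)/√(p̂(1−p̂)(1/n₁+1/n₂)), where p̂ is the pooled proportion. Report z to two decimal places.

p̂₁ = 43/54 ≈ 0.7963, p̂₂ = 237/335 ≈ 0.7075.
Pooled p̂ = (43+237)/(54+335) = 280/389 = 0.7198.
SE = √(0.20169 × 0.0215036) = 0.0659.
z = (0.7963 − 0.7075)/0.0659 = 0.0888/0.0659 = 1.35.
p-value = P(Z < 1.349) ≈ 0.9113; since p > α = 0.05, fail to reject H₀.

z = 1.35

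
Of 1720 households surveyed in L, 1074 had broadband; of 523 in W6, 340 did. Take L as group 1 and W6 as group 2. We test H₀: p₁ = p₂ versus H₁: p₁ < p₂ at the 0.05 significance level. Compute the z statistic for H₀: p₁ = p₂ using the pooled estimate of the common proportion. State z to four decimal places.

p̂₁ = 1074/1720 = 0.624419, p̂₂ = 340/523 = 0.650096.
Pooled p̂ = (1074+340)/(1720+523) = 1414/2243 = 0.630406.
SE = √(p̂(1−p̂)(1/n₁+1/n₂)) = √(0.630406·0.369594·0.00249344) = √(0.000580958) = 0.024103.
z = (0.624419 − 0.650096)/0.024103 = -0.025677/0.024103 = -1.0653.
p-value = P(Z < -1.065) ≈ 0.1434. With α = 0.05, fail to reject H₀.

z = -1.0653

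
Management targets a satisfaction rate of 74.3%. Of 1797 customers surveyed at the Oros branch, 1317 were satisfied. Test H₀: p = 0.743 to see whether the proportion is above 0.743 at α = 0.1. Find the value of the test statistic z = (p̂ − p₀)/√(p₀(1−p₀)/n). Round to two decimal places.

z = -0.98

p̂ = 1317/1797 ≈ 0.7329.
SE = √(p₀(1−p₀)/n) = √(0.19095/1797) = 0.0103.
z = (0.7329 − 0.743)/0.0103 = -0.0101/0.0103 = -0.98.
p-value = P(Z > -0.981) ≈ 0.8367. With α = 0.1, fail to reject H₀.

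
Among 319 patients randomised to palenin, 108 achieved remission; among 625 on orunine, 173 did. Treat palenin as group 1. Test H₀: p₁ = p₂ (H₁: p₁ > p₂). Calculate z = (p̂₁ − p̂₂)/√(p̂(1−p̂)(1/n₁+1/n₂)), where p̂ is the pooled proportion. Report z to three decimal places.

z = 1.963

p̂₁ = 108/319 = 0.33856, p̂₂ = 173/625 = 0.27680.
Pooled p̂ = (108+173)/(319+625) = 281/944 = 0.29767.
SE = √(0.209062 × 0.0047348) = 0.03146.
z = (0.33856 − 0.27680)/0.03146 = 0.06176/0.03146 = 1.963.
p-value = P(Z > 1.963) ≈ 0.0248.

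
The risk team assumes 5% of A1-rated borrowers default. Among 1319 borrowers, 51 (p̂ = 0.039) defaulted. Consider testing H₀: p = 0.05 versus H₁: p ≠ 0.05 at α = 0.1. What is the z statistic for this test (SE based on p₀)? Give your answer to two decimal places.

z = -1.89

p̂ = 51/1319 = 0.03867.
Under H₀, SE = √(0.05·0.95/1319) = √(3.60121e-05) = 0.00600.
z = (0.03867 − 0.05)/0.00600 = -0.01133/0.00600 = -1.89.
p-value = 2·P(Z > 1.889) ≈ 0.0589; since p < α = 0.1, reject H₀.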